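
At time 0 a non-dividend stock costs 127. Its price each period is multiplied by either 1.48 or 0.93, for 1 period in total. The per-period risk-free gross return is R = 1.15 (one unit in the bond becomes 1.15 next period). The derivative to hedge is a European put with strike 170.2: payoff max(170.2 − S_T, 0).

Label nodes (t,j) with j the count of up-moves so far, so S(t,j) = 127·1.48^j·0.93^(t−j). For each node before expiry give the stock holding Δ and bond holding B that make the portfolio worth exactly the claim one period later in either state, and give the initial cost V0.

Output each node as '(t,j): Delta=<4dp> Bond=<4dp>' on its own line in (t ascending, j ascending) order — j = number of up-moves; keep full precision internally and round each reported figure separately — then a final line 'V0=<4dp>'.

Since d<R<u, set p* = (R−d)/(u−d) = 0.4000; price each node as the discounted p*-expectation of its children.
Payoff layer (t=1): V(1,0)=52.0900, V(1,1)=0.0000
  t=0,j=0: stock 127.0000 → up 187.9600 (V=0.0000), down 118.1100 (V=52.0900). Price 27.1774; hedge Δ=-0.7457, bond B=121.8865.
Check: Δ(0,0)·S0 + B(0,0) = 27.1774 = V0.

(0,0): Delta=-0.7457 Bond=121.8865
V0=27.1774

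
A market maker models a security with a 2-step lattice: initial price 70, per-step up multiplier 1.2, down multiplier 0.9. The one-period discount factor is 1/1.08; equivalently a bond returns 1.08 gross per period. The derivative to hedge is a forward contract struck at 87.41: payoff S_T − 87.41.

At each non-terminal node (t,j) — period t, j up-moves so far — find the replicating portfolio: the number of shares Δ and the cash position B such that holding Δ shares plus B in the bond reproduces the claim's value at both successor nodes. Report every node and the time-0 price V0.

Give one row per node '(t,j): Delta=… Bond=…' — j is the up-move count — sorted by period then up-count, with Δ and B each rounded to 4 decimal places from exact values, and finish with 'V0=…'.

Under the risk-neutral measure, an up-move has probability p* = (R−d)/(u−d) = 0.6000 and values discount at R = 1.08.
Terminal values V(2,·): V(2,0)=-30.7100, V(2,1)=-11.8100, V(2,2)=13.3900
  t=1,j=0: stock 63.0000 → up 75.6000 (V=-11.8100), down 56.7000 (V=-30.7100). Price -17.9352; hedge Δ=1.0000, bond B=-80.9352.
  t=1,j=1: stock 84.0000 → up 100.8000 (V=13.3900), down 75.6000 (V=-11.8100). Price 3.0648; hedge Δ=1.0000, bond B=-80.9352.
  t=0,j=0: stock 70.0000 → up 84.0000 (V=3.0648), down 63.0000 (V=-17.9352). Price -4.9400; hedge Δ=1.0000, bond B=-74.9400.
Check: Δ(0,0)·S0 + B(0,0) = -4.9400 = V0.

(0,0): Delta=1.0000 Bond=-74.9400
(1,0): Delta=1.0000 Bond=-80.9352
(1,1): Delta=1.0000 Bond=-80.9352
V0=-4.9400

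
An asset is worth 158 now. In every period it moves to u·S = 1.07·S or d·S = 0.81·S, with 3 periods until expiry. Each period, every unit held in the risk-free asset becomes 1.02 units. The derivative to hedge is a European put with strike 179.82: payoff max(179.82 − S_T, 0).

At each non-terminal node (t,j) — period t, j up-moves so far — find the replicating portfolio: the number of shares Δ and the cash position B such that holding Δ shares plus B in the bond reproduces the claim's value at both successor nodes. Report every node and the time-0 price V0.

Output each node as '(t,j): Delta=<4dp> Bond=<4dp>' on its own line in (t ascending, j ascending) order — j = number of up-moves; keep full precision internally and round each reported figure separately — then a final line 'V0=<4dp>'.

(0,0): Delta=-0.7903 Bond=143.1404
(1,0): Delta=-1.0000 Bond=172.8374
(1,1): Delta=-0.7525 Bond=139.6141
(2,0): Delta=-1.0000 Bond=176.2941
(2,1): Delta=-1.0000 Bond=176.2941
(2,2): Delta=-0.7079 Bond=134.3378
V0=18.2690

No-arbitrage ⇒ martingale measure with p* = (R−d)/(u−d) = 0.8077.
Payoff layer (t=3): V(3,0)=95.8523, V(3,1)=68.8997, V(3,2)=33.2957, V(3,3)=0.0000
  t=2,j=0: stock 103.6638 → up 110.9203 (V=68.8997), down 83.9677 (V=95.8523). Price 72.6303; hedge Δ=-1.0000, bond B=176.2941.
  t=2,j=1: stock 136.9386 → up 146.5243 (V=33.2957), down 110.9203 (V=68.8997). Price 39.3555; hedge Δ=-1.0000, bond B=176.2941.
  t=2,j=2: stock 180.8942 → up 193.5568 (V=0.0000), down 146.5243 (V=33.2957). Price 6.2775; hedge Δ=-0.7079, bond B=134.3378.
  t=1,j=0: stock 127.9800 → up 136.9386 (V=39.3555), down 103.6638 (V=72.6303). Price 44.8574; hedge Δ=-1.0000, bond B=172.8374.
  t=1,j=1: stock 169.0600 → up 180.8942 (V=6.2775), down 136.9386 (V=39.3555). Price 12.3908; hedge Δ=-0.7525, bond B=139.6141.
  t=0,j=0: stock 158.0000 → up 169.0600 (V=12.3908), down 127.9800 (V=44.8574). Price 18.2690; hedge Δ=-0.7903, bond B=143.1404.
The time-0 hedge costs 18.2690, which is the no-arbitrage price.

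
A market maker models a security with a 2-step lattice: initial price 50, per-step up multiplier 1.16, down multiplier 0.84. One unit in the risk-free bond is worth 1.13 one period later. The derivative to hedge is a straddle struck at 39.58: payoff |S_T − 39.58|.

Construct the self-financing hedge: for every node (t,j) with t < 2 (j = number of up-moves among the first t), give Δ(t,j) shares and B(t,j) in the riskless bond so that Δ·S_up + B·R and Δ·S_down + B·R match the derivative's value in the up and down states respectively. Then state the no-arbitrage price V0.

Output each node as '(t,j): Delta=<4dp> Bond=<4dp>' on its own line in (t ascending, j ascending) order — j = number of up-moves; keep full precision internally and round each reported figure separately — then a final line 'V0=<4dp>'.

Since d<R<u, set p* = (R−d)/(u−d) = 0.9062; price each node as the discounted p*-expectation of its children.
Terminal payoffs: V(2,0)=4.3000, V(2,1)=9.1400, V(2,2)=27.7000
Node (1,0) S=42.0000: V=(p*·9.1400+(1−p*)·4.3000)/1.13=7.6869; Δ=(9.1400−4.3000)/(48.7200−35.2800)=0.3601; B=V−Δ·S=-7.4381
Node (1,1) S=58.0000: V=(p*·27.7000+(1−p*)·9.1400)/1.13=22.9735; Δ=(27.7000−9.1400)/(67.2800−48.7200)=1.0000; B=V−Δ·S=-35.0265
Node (0,0) S=50.0000: V=(p*·22.9735+(1−p*)·7.6869)/1.13=19.0622; Δ=(22.9735−7.6869)/(58.0000−42.0000)=0.9554; B=V−Δ·S=-28.7081
Self-financing check: at every node Δ·S+B equals the discounted successor values.

(0,0): Delta=0.9554 Bond=-28.7081
(1,0): Delta=0.3601 Bond=-7.4381
(1,1): Delta=1.0000 Bond=-35.0265
V0=19.0622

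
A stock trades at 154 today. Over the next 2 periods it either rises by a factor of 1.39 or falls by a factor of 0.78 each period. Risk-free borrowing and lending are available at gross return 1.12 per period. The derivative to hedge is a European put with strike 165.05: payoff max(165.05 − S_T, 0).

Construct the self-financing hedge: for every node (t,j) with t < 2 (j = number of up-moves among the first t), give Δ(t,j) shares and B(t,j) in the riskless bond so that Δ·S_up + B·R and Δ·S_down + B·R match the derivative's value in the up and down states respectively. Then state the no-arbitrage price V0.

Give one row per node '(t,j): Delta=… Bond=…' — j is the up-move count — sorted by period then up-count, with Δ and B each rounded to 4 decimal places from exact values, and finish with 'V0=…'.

(0,0): Delta=-0.3002 Bond=57.3741
(1,0): Delta=-0.9738 Bond=145.1777
(1,1): Delta=0.0000 Bond=0.0000
V0=11.1446

No-arbitrage ⇒ martingale measure with p* = (R−d)/(u−d) = 0.5574.
Terminal payoffs: V(2,0)=71.3564, V(2,1)=0.0000, V(2,2)=0.0000
  t=1,j=0: stock 120.1200 → up 166.9668 (V=0.0000), down 93.6936 (V=71.3564). Price 28.2000; hedge Δ=-0.9738, bond B=145.1777.
  t=1,j=1: stock 214.0600 → up 297.5434 (V=0.0000), down 166.9668 (V=0.0000). Price 0.0000; hedge Δ=0.0000, bond B=0.0000.
  t=0,j=0: stock 154.0000 → up 214.0600 (V=0.0000), down 120.1200 (V=28.2000). Price 11.1446; hedge Δ=-0.3002, bond B=57.3741.
Check: Δ(0,0)·S0 + B(0,0) = 11.1446 = V0.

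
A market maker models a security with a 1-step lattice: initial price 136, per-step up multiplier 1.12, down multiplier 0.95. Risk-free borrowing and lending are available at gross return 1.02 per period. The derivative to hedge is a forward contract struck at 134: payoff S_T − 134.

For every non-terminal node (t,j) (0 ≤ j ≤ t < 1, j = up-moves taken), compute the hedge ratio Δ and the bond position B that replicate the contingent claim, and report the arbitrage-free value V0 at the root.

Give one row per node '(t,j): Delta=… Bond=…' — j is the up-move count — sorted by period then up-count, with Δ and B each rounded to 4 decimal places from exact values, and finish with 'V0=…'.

Since d<R<u, set p* = (R−d)/(u−d) = 0.4118; price each node as the discounted p*-expectation of its children.
Terminal values V(1,·): V(1,0)=-4.8000, V(1,1)=18.3200
(0,0): S=136.0000. Δ = (V_up−V_dn)/(S_up−S_dn) = (18.3200−-4.8000)/(152.3200−129.2000) = 1.0000. V = [p*·18.3200 + (1−p*)·-4.8000]/1.02 = 4.6275. B = V − Δ·S = -131.3725.
The time-0 hedge costs 4.6275, which is the no-arbitrage price.

(0,0): Delta=1.0000 Bond=-131.3725
V0=4.6275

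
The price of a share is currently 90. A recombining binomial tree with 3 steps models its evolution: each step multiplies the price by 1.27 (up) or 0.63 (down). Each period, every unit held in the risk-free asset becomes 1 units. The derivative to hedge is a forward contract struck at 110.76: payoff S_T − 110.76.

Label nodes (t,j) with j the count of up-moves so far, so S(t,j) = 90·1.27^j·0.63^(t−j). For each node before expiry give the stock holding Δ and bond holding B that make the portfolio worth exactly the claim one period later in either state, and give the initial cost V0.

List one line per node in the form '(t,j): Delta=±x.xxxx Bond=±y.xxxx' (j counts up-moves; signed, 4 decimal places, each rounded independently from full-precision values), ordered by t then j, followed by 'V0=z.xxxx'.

Under the risk-neutral measure, an up-move has probability p* = (R−d)/(u−d) = 0.5781 and values discount at R = 1.
Terminal values V(3,·): V(3,0)=-88.2558, V(3,1)=-65.3943, V(3,2)=-19.3086, V(3,3)=73.5945
  t=2,j=0: stock 35.7210 → up 45.3657 (V=-65.3943), down 22.5042 (V=-88.2558). Price -75.0390; hedge Δ=1.0000, bond B=-110.7600.
  t=2,j=1: stock 72.0090 → up 91.4514 (V=-19.3086), down 45.3657 (V=-65.3943). Price -38.7510; hedge Δ=1.0000, bond B=-110.7600.
  t=2,j=2: stock 145.1610 → up 184.3545 (V=73.5945), down 91.4514 (V=-19.3086). Price 34.4010; hedge Δ=1.0000, bond B=-110.7600.
  t=1,j=0: stock 56.7000 → up 72.0090 (V=-38.7510), down 35.7210 (V=-75.0390). Price -54.0600; hedge Δ=1.0000, bond B=-110.7600.
  t=1,j=1: stock 114.3000 → up 145.1610 (V=34.4010), down 72.0090 (V=-38.7510). Price 3.5400; hedge Δ=1.0000, bond B=-110.7600.
  t=0,j=0: stock 90.0000 → up 114.3000 (V=3.5400), down 56.7000 (V=-54.0600). Price -20.7600; hedge Δ=1.0000, bond B=-110.7600.
Self-financing check: at every node Δ·S+B equals the discounted successor values.

(0,0): Delta=1.0000 Bond=-110.7600
(1,0): Delta=1.0000 Bond=-110.7600
(1,1): Delta=1.0000 Bond=-110.7600
(2,0): Delta=1.0000 Bond=-110.7600
(2,1): Delta=1.0000 Bond=-110.7600
(2,2): Delta=1.0000 Bond=-110.7600
V0=-20.7600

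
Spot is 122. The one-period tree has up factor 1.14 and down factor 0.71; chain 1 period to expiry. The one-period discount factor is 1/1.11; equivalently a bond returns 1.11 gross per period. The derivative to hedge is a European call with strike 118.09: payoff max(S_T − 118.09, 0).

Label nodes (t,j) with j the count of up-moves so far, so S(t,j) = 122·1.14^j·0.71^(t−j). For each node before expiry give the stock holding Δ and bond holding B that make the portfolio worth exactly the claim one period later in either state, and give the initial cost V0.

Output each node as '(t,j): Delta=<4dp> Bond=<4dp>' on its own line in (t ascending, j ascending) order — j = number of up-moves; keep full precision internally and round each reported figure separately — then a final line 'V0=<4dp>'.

(0,0): Delta=0.4001 Bond=-31.2233
V0=17.5906

Risk-neutral probability p* = (R−d)/(u−d) = (1.11−0.71)/(1.14−0.71) = 0.9302.
At expiry t=1: V(1,0)=0.0000, V(1,1)=20.9900
  t=0,j=0: stock 122.0000 → up 139.0800 (V=20.9900), down 86.6200 (V=0.0000). Price 17.5906; hedge Δ=0.4001, bond B=-31.2233.
Each (Δ,B) replicates both successor values, so the strategy is self-financing and V0 is arbitrage-free.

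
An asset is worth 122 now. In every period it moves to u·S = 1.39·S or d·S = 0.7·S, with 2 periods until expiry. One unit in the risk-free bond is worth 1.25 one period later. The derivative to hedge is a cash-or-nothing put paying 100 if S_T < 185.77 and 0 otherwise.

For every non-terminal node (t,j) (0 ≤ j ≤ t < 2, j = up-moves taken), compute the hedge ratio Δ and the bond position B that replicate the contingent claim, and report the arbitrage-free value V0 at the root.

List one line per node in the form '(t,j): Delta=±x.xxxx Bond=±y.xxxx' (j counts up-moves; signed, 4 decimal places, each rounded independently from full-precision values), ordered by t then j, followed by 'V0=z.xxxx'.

No-arbitrage ⇒ martingale measure with p* = (R−d)/(u−d) = 0.7971.
At expiry t=2: V(2,0)=100.0000, V(2,1)=100.0000, V(2,2)=0.0000
(1,0): S=85.4000. Δ = (V_up−V_dn)/(S_up−S_dn) = (100.0000−100.0000)/(118.7060−59.7800) = 0.0000. V = [p*·100.0000 + (1−p*)·100.0000]/1.25 = 80.0000. B = V − Δ·S = 80.0000.
(1,1): S=169.5800. Δ = (V_up−V_dn)/(S_up−S_dn) = (0.0000−100.0000)/(235.7162−118.7060) = -0.8546. V = [p*·0.0000 + (1−p*)·100.0000]/1.25 = 16.2319. B = V − Δ·S = 161.1594.
(0,0): S=122.0000. Δ = (V_up−V_dn)/(S_up−S_dn) = (16.2319−80.0000)/(169.5800−85.4000) = -0.7575. V = [p*·16.2319 + (1−p*)·80.0000]/1.25 = 23.3363. B = V − Δ·S = 115.7538.
Self-financing check: at every node Δ·S+B equals the discounted successor values.

(0,0): Delta=-0.7575 Bond=115.7538
(1,0): Delta=0.0000 Bond=80.0000
(1,1): Delta=-0.8546 Bond=161.1594
V0=23.3363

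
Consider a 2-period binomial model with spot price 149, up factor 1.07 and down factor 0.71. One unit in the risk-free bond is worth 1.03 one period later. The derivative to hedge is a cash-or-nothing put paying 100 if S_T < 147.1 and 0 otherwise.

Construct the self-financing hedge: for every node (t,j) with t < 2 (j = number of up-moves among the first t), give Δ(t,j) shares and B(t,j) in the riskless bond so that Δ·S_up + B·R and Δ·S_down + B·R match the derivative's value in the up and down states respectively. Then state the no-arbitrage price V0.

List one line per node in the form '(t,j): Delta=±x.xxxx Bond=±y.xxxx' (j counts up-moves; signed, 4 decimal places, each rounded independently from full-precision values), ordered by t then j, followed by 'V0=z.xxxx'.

(0,0): Delta=-1.6089 Bond=259.5048
(1,0): Delta=0.0000 Bond=97.0874
(1,1): Delta=-1.7423 Bond=288.5653
V0=19.7829

The replicating-portfolio and risk-neutral prices coincide; use p* = (1.03−0.71)/(1.07−0.71) = 0.8889 for the latter.
At expiry t=2: V(2,0)=100.0000, V(2,1)=100.0000, V(2,2)=0.0000
Node (1,0) S=105.7900: V=(p*·100.0000+(1−p*)·100.0000)/1.03=97.0874; Δ=(100.0000−100.0000)/(113.1953−75.1109)=0.0000; B=V−Δ·S=97.0874
Node (1,1) S=159.4300: V=(p*·0.0000+(1−p*)·100.0000)/1.03=10.7875; Δ=(0.0000−100.0000)/(170.5901−113.1953)=-1.7423; B=V−Δ·S=288.5653
Node (0,0) S=149.0000: V=(p*·10.7875+(1−p*)·97.0874)/1.03=19.7829; Δ=(10.7875−97.0874)/(159.4300−105.7900)=-1.6089; B=V−Δ·S=259.5048
Root portfolio cost Δ·149+B reproduces V0=19.7829.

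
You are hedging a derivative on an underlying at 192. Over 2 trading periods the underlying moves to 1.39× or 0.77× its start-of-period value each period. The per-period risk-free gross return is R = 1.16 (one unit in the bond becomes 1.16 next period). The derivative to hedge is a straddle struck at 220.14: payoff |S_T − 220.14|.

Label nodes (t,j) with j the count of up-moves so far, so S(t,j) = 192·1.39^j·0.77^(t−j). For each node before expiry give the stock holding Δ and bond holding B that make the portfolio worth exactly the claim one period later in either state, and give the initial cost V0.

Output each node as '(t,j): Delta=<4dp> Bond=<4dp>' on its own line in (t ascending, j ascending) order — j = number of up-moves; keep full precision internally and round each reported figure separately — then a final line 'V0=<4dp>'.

Under the risk-neutral measure, an up-move has probability p* = (R−d)/(u−d) = 0.6290 and values discount at R = 1.16.
Terminal values V(2,·): V(2,0)=106.3032, V(2,1)=14.6424, V(2,2)=150.8232
(1,0): S=147.8400. Δ = (V_up−V_dn)/(S_up−S_dn) = (14.6424−106.3032)/(205.4976−113.8368) = -1.0000. V = [p*·14.6424 + (1−p*)·106.3032]/1.16 = 41.9359. B = V − Δ·S = 189.7759.
(1,1): S=266.8800. Δ = (V_up−V_dn)/(S_up−S_dn) = (150.8232−14.6424)/(370.9632−205.4976) = 0.8230. V = [p*·150.8232 + (1−p*)·14.6424]/1.16 = 86.4694. B = V − Δ·S = -133.1770.
(0,0): S=192.0000. Δ = (V_up−V_dn)/(S_up−S_dn) = (86.4694−41.9359)/(266.8800−147.8400) = 0.3741. V = [p*·86.4694 + (1−p*)·41.9359]/1.16 = 60.3008. B = V − Δ·S = -11.5275.
Check: Δ(0,0)·S0 + B(0,0) = 60.3008 = V0.

(0,0): Delta=0.3741 Bond=-11.5275
(1,0): Delta=-1.0000 Bond=189.7759
(1,1): Delta=0.8230 Bond=-133.1770
V0=60.3008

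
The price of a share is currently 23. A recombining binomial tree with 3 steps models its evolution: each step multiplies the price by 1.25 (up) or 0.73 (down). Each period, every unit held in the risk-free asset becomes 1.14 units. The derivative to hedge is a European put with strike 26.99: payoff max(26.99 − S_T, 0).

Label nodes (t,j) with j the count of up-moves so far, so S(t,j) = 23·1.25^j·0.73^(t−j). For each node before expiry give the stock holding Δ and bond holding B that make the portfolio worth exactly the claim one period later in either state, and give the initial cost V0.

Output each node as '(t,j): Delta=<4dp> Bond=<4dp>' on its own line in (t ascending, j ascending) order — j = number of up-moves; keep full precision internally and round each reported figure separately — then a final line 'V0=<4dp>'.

(0,0): Delta=-0.2828 Bond=7.6544
(1,0): Delta=-1.0000 Bond=20.7679
(1,1): Delta=-0.1704 Bond=5.4952
(2,0): Delta=-1.0000 Bond=23.6754
(2,1): Delta=-1.0000 Bond=23.6754
(2,2): Delta=-0.0404 Bond=1.5933
V0=1.1502

Since d<R<u, set p* = (R−d)/(u−d) = 0.7885; price each node as the discounted p*-expectation of its children.
Payoff layer (t=3): V(3,0)=18.0426, V(3,1)=11.6691, V(3,2)=0.7556, V(3,3)=0.0000
Node (2,0) S=12.2567: V=(p*·11.6691+(1−p*)·18.0426)/1.14=11.4187; Δ=(11.6691−18.0426)/(15.3209−8.9474)=-1.0000; B=V−Δ·S=23.6754
Node (2,1) S=20.9875: V=(p*·0.7556+(1−p*)·11.6691)/1.14=2.6879; Δ=(0.7556−11.6691)/(26.2344−15.3209)=-1.0000; B=V−Δ·S=23.6754
Node (2,2) S=35.9375: V=(p*·0.0000+(1−p*)·0.7556)/1.14=0.1402; Δ=(0.0000−0.7556)/(44.9219−26.2344)=-0.0404; B=V−Δ·S=1.5933
Node (1,0) S=16.7900: V=(p*·2.6879+(1−p*)·11.4187)/1.14=3.9779; Δ=(2.6879−11.4187)/(20.9875−12.2567)=-1.0000; B=V−Δ·S=20.7679
Node (1,1) S=28.7500: V=(p*·0.1402+(1−p*)·2.6879)/1.14=0.5958; Δ=(0.1402−2.6879)/(35.9375−20.9875)=-0.1704; B=V−Δ·S=5.4952
Node (0,0) S=23.0000: V=(p*·0.5958+(1−p*)·3.9779)/1.14=1.1502; Δ=(0.5958−3.9779)/(28.7500−16.7900)=-0.2828; B=V−Δ·S=7.6544
Root portfolio cost Δ·23+B reproduces V0=1.1502.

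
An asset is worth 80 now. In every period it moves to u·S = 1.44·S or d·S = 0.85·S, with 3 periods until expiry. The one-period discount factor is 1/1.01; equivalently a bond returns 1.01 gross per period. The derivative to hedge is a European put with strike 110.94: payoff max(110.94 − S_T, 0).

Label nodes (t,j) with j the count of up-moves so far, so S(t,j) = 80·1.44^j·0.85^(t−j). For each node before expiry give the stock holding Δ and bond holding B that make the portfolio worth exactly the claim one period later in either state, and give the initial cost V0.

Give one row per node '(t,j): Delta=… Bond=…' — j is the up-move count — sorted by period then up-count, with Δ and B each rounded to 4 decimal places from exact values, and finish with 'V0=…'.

Under the risk-neutral measure, an up-move has probability p* = (R−d)/(u−d) = 0.2712 and values discount at R = 1.01.
At expiry t=3: V(3,0)=61.8100, V(3,1)=27.7080, V(3,2)=0.0000, V(3,3)=0.0000
  t=2,j=0: stock 57.8000 → up 83.2320 (V=27.7080), down 49.1300 (V=61.8100). Price 52.0416; hedge Δ=-1.0000, bond B=109.8416.
  t=2,j=1: stock 97.9200 → up 141.0048 (V=0.0000), down 83.2320 (V=27.7080). Price 19.9940; hedge Δ=-0.4796, bond B=66.9567.
  t=2,j=2: stock 165.8880 → up 238.8787 (V=0.0000), down 141.0048 (V=0.0000). Price 0.0000; hedge Δ=0.0000, bond B=0.0000.
  t=1,j=0: stock 68.0000 → up 97.9200 (V=19.9940), down 57.8000 (V=52.0416). Price 42.9215; hedge Δ=-0.7988, bond B=97.2394.
  t=1,j=1: stock 115.2000 → up 165.8880 (V=0.0000), down 97.9200 (V=19.9940). Price 14.4276; hedge Δ=-0.2942, bond B=48.3158.
  t=0,j=0: stock 80.0000 → up 115.2000 (V=14.4276), down 68.0000 (V=42.9215). Price 34.8459; hedge Δ=-0.6037, bond B=83.1406.
Self-financing check: at every node Δ·S+B equals the discounted successor values.

(0,0): Delta=-0.6037 Bond=83.1406
(1,0): Delta=-0.7988 Bond=97.2394
(1,1): Delta=-0.2942 Bond=48.3158
(2,0): Delta=-1.0000 Bond=109.8416
(2,1): Delta=-0.4796 Bond=66.9567
(2,2): Delta=0.0000 Bond=0.0000
V0=34.8459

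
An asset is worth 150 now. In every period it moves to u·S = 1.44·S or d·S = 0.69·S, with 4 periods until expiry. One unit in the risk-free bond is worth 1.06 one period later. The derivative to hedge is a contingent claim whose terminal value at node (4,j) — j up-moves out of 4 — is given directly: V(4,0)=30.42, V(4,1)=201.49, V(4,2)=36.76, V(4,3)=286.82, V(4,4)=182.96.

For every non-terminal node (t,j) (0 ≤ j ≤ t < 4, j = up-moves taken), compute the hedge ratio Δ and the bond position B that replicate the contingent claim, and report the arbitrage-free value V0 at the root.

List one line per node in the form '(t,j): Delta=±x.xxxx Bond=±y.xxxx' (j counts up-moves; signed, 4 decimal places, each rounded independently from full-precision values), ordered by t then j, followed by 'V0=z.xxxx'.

Under the risk-neutral measure, an up-move has probability p* = (R−d)/(u−d) = 0.4933 and values discount at R = 1.06.
At expiry t=4: V(4,0)=30.4200, V(4,1)=201.4900, V(4,2)=36.7600, V(4,3)=286.8200, V(4,4)=182.9600
Node (3,0) S=49.2763: V=(p*·201.4900+(1−p*)·30.4200)/1.06=108.3156; Δ=(201.4900−30.4200)/(70.9579−34.0007)=4.6289; B=V−Δ·S=-119.7777
Node (3,1) S=102.8376: V=(p*·36.7600+(1−p*)·201.4900)/1.06=113.4181; Δ=(36.7600−201.4900)/(148.0861−70.9579)=-2.1358; B=V−Δ·S=333.0581
Node (3,2) S=214.6176: V=(p*·286.8200+(1−p*)·36.7600)/1.06=151.0594; Δ=(286.8200−36.7600)/(309.0493−148.0861)=1.5535; B=V−Δ·S=-182.3540
Node (3,3) S=447.8976: V=(p*·182.9600+(1−p*)·286.8200)/1.06=222.2475; Δ=(182.9600−286.8200)/(644.9725−309.0493)=-0.3092; B=V−Δ·S=360.7275
Node (2,0) S=71.4150: V=(p*·113.4181+(1−p*)·108.3156)/1.06=104.5593; Δ=(113.4181−108.3156)/(102.8376−49.2763)=0.0953; B=V−Δ·S=97.7559
Node (2,1) S=149.0400: V=(p*·151.0594+(1−p*)·113.4181)/1.06=124.5168; Δ=(151.0594−113.4181)/(214.6176−102.8376)=0.3367; B=V−Δ·S=74.3284
Node (2,2) S=311.0400: V=(p*·222.2475+(1−p*)·151.0594)/1.06=175.6404; Δ=(222.2475−151.0594)/(447.8976−214.6176)=0.3052; B=V−Δ·S=80.7229
Node (1,0) S=103.5000: V=(p*·124.5168+(1−p*)·104.5593)/1.06=107.9292; Δ=(124.5168−104.5593)/(149.0400−71.4150)=0.2571; B=V−Δ·S=81.3192
Node (1,1) S=216.0000: V=(p*·175.6404+(1−p*)·124.5168)/1.06=141.2621; Δ=(175.6404−124.5168)/(311.0400−149.0400)=0.3156; B=V−Δ·S=73.0972
Node (0,0) S=150.0000: V=(p*·141.2621+(1−p*)·107.9292)/1.06=117.3334; Δ=(141.2621−107.9292)/(216.0000−103.5000)=0.2963; B=V−Δ·S=72.8896
Self-financing check: at every node Δ·S+B equals the discounted successor values.

(0,0): Delta=0.2963 Bond=72.8896
(1,0): Delta=0.2571 Bond=81.3192
(1,1): Delta=0.3156 Bond=73.0972
(2,0): Delta=0.0953 Bond=97.7559
(2,1): Delta=0.3367 Bond=74.3284
(2,2): Delta=0.3052 Bond=80.7229
(3,0): Delta=4.6289 Bond=-119.7777
(3,1): Delta=-2.1358 Bond=333.0581
(3,2): Delta=1.5535 Bond=-182.3540
(3,3): Delta=-0.3092 Bond=360.7275
V0=117.3334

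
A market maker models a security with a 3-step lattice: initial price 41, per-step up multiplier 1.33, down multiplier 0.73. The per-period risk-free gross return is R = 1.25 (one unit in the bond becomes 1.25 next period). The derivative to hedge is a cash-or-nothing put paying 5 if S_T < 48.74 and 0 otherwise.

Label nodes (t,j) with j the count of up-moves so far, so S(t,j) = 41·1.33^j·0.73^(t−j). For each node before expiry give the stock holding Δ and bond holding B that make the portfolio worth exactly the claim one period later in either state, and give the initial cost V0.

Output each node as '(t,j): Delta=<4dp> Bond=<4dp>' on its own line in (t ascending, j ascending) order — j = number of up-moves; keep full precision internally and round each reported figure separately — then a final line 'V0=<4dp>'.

The replicating-portfolio and risk-neutral prices coincide; use p* = (1.25−0.73)/(1.33−0.73) = 0.8667 for the latter.
At expiry t=3: V(3,0)=5.0000, V(3,1)=5.0000, V(3,2)=0.0000, V(3,3)=0.0000
Node (2,0) S=21.8489: V=(p*·5.0000+(1−p*)·5.0000)/1.25=4.0000; Δ=(5.0000−5.0000)/(29.0590−15.9497)=0.0000; B=V−Δ·S=4.0000
Node (2,1) S=39.8069: V=(p*·0.0000+(1−p*)·5.0000)/1.25=0.5333; Δ=(0.0000−5.0000)/(52.9432−29.0590)=-0.2093; B=V−Δ·S=8.8667
Node (2,2) S=72.5249: V=(p*·0.0000+(1−p*)·0.0000)/1.25=0.0000; Δ=(0.0000−0.0000)/(96.4581−52.9432)=0.0000; B=V−Δ·S=0.0000
Node (1,0) S=29.9300: V=(p*·0.5333+(1−p*)·4.0000)/1.25=0.7964; Δ=(0.5333−4.0000)/(39.8069−21.8489)=-0.1930; B=V−Δ·S=6.5742
Node (1,1) S=54.5300: V=(p*·0.0000+(1−p*)·0.5333)/1.25=0.0569; Δ=(0.0000−0.5333)/(72.5249−39.8069)=-0.0163; B=V−Δ·S=0.9458
Node (0,0) S=41.0000: V=(p*·0.0569+(1−p*)·0.7964)/1.25=0.1244; Δ=(0.0569−0.7964)/(54.5300−29.9300)=-0.0301; B=V−Δ·S=1.3570
Self-financing check: at every node Δ·S+B equals the discounted successor values.

(0,0): Delta=-0.0301 Bond=1.3570
(1,0): Delta=-0.1930 Bond=6.5742
(1,1): Delta=-0.0163 Bond=0.9458
(2,0): Delta=0.0000 Bond=4.0000
(2,1): Delta=-0.2093 Bond=8.8667
(2,2): Delta=0.0000 Bond=0.0000
V0=0.1244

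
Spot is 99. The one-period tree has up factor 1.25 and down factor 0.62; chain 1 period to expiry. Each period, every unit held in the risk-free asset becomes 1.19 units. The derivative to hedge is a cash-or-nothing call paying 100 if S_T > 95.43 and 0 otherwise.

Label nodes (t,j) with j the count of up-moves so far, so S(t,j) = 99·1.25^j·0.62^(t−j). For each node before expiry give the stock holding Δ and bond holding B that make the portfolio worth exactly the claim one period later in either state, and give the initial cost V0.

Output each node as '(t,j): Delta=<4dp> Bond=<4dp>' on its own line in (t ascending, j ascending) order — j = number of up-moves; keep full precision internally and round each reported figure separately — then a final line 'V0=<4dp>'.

No-arbitrage ⇒ martingale measure with p* = (R−d)/(u−d) = 0.9048.
At expiry t=1: V(1,0)=0.0000, V(1,1)=100.0000
  t=0,j=0: stock 99.0000 → up 123.7500 (V=100.0000), down 61.3800 (V=0.0000). Price 76.0304; hedge Δ=1.6033, bond B=-82.6997.
Each (Δ,B) replicates both successor values, so the strategy is self-financing and V0 is arbitrage-free.

(0,0): Delta=1.6033 Bond=-82.6997
V0=76.0304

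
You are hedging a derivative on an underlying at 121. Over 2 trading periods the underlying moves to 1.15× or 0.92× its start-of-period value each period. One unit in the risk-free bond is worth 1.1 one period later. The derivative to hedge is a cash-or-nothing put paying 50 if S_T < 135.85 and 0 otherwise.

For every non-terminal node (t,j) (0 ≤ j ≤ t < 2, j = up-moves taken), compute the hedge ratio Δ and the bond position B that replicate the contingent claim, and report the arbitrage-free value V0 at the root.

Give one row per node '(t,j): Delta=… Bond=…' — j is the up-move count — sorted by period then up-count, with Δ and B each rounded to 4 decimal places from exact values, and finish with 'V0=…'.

Under the risk-neutral measure, an up-move has probability p* = (R−d)/(u−d) = 0.7826 and values discount at R = 1.1.
At expiry t=2: V(2,0)=50.0000, V(2,1)=50.0000, V(2,2)=0.0000
  t=1,j=0: stock 111.3200 → up 128.0180 (V=50.0000), down 102.4144 (V=50.0000). Price 45.4545; hedge Δ=0.0000, bond B=45.4545.
  t=1,j=1: stock 139.1500 → up 160.0225 (V=0.0000), down 128.0180 (V=50.0000). Price 9.8814; hedge Δ=-1.5623, bond B=227.2727.
  t=0,j=0: stock 121.0000 → up 139.1500 (V=9.8814), down 111.3200 (V=45.4545). Price 16.0134; hedge Δ=-1.2782, bond B=170.6791.
The time-0 hedge costs 16.0134, which is the no-arbitrage price.

(0,0): Delta=-1.2782 Bond=170.6791
(1,0): Delta=0.0000 Bond=45.4545
(1,1): Delta=-1.5623 Bond=227.2727
V0=16.0134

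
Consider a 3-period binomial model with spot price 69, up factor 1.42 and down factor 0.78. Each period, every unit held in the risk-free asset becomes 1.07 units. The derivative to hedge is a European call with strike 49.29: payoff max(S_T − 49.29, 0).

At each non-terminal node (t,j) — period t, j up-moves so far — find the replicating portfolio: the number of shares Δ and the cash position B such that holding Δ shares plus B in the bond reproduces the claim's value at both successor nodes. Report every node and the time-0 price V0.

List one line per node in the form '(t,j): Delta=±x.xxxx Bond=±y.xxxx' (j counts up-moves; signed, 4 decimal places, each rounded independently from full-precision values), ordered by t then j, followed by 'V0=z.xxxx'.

(0,0): Delta=0.9021 Bond=-31.2729
(1,0): Delta=0.7545 Bond=-25.5162
(1,1): Delta=1.0000 Bond=-43.0518
(2,0): Delta=0.3842 Bond=-11.7558
(2,1): Delta=1.0000 Bond=-46.0654
(2,2): Delta=1.0000 Bond=-46.0654
V0=30.9737

No-arbitrage ⇒ martingale measure with p* = (R−d)/(u−d) = 0.4531.
At expiry t=3: V(3,0)=0.0000, V(3,1)=10.3210, V(3,2)=59.2326, V(3,3)=148.2769
(2,0): S=41.9796. Δ = (V_up−V_dn)/(S_up−S_dn) = (10.3210−0.0000)/(59.6110−32.7441) = 0.3842. V = [p*·10.3210 + (1−p*)·0.0000]/1.07 = 4.3708. B = V − Δ·S = -11.7558.
(2,1): S=76.4244. Δ = (V_up−V_dn)/(S_up−S_dn) = (59.2326−10.3210)/(108.5226−59.6110) = 1.0000. V = [p*·59.2326 + (1−p*)·10.3210]/1.07 = 30.3590. B = V − Δ·S = -46.0654.
(2,2): S=139.1316. Δ = (V_up−V_dn)/(S_up−S_dn) = (148.2769−59.2326)/(197.5669−108.5226) = 1.0000. V = [p*·148.2769 + (1−p*)·59.2326]/1.07 = 93.0662. B = V − Δ·S = -46.0654.
(1,0): S=53.8200. Δ = (V_up−V_dn)/(S_up−S_dn) = (30.3590−4.3708)/(76.4244−41.9796) = 0.7545. V = [p*·30.3590 + (1−p*)·4.3708]/1.07 = 15.0903. B = V − Δ·S = -25.5162.
(1,1): S=97.9800. Δ = (V_up−V_dn)/(S_up−S_dn) = (93.0662−30.3590)/(139.1316−76.4244) = 1.0000. V = [p*·93.0662 + (1−p*)·30.3590]/1.07 = 54.9282. B = V − Δ·S = -43.0518.
(0,0): S=69.0000. Δ = (V_up−V_dn)/(S_up−S_dn) = (54.9282−15.0903)/(97.9800−53.8200) = 0.9021. V = [p*·54.9282 + (1−p*)·15.0903]/1.07 = 30.9737. B = V − Δ·S = -31.2729.
The time-0 hedge costs 30.9737, which is the no-arbitrage price.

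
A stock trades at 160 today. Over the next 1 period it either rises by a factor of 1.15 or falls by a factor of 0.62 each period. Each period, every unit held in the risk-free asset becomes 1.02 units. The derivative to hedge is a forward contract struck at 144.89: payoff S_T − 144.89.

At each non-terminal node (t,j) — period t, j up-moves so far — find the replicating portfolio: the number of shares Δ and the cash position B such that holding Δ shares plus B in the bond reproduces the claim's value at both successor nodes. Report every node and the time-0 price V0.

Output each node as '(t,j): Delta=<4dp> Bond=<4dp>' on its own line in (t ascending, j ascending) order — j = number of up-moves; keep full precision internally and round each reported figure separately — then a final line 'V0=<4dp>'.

(0,0): Delta=1.0000 Bond=-142.0490
V0=17.9510

Risk-neutral probability p* = (R−d)/(u−d) = (1.02−0.62)/(1.15−0.62) = 0.7547.
Payoff layer (t=1): V(1,0)=-45.6900, V(1,1)=39.1100
  t=0,j=0: stock 160.0000 → up 184.0000 (V=39.1100), down 99.2000 (V=-45.6900). Price 17.9510; hedge Δ=1.0000, bond B=-142.0490.
Root portfolio cost Δ·160+B reproduces V0=17.9510.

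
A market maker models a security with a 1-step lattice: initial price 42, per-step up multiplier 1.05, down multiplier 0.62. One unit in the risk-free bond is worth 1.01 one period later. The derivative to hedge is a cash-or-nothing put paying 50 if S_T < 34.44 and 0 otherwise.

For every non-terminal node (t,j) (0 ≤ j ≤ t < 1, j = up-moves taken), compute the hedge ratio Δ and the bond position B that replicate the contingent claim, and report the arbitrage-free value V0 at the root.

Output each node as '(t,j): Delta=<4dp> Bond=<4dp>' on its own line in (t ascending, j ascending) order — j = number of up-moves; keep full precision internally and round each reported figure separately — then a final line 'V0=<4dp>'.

Since d<R<u, set p* = (R−d)/(u−d) = 0.9070; price each node as the discounted p*-expectation of its children.
At expiry t=1: V(1,0)=50.0000, V(1,1)=0.0000
  t=0,j=0: stock 42.0000 → up 44.1000 (V=0.0000), down 26.0400 (V=50.0000). Price 4.6051; hedge Δ=-2.7685, bond B=120.8842.
Root portfolio cost Δ·42+B reproduces V0=4.6051.

(0,0): Delta=-2.7685 Bond=120.8842
V0=4.6051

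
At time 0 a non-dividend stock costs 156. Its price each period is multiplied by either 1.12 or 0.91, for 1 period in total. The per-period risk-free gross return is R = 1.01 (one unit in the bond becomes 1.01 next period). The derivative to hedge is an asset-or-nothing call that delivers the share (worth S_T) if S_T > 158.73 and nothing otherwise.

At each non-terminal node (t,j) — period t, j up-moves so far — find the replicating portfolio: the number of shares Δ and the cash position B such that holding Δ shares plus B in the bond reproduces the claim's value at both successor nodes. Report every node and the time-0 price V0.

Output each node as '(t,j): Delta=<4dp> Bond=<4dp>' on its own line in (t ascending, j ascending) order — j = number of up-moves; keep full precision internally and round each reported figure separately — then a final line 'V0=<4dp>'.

No-arbitrage ⇒ martingale measure with p* = (R−d)/(u−d) = 0.4762.
Terminal values V(1,·): V(1,0)=0.0000, V(1,1)=174.7200
Node (0,0) S=156.0000: V=(p*·174.7200+(1−p*)·0.0000)/1.01=82.3762; Δ=(174.7200−0.0000)/(174.7200−141.9600)=5.3333; B=V−Δ·S=-749.6238
Each (Δ,B) replicates both successor values, so the strategy is self-financing and V0 is arbitrage-free.

(0,0): Delta=5.3333 Bond=-749.6238
V0=82.3762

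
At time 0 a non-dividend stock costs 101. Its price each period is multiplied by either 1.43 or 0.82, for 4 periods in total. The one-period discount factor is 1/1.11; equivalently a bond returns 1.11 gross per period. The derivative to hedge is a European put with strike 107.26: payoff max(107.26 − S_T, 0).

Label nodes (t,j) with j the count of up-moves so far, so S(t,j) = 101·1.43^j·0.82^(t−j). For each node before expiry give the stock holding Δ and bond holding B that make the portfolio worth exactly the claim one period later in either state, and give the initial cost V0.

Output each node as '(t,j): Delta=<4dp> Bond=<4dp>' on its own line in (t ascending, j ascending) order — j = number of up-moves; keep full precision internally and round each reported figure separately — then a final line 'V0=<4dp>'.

No-arbitrage ⇒ martingale measure with p* = (R−d)/(u−d) = 0.4754.
Terminal values V(4,·): V(4,0)=61.5957, V(4,1)=27.6259, V(4,2)=0.0000, V(4,3)=0.0000, V(4,4)=0.0000
  t=3,j=0: stock 55.6882 → up 79.6341 (V=27.6259), down 45.6643 (V=61.5957). Price 40.9425; hedge Δ=-1.0000, bond B=96.6306.
  t=3,j=1: stock 97.1147 → up 138.8741 (V=0.0000), down 79.6341 (V=27.6259). Price 13.0561; hedge Δ=-0.4663, bond B=58.3445.
  t=3,j=2: stock 169.3586 → up 242.1828 (V=0.0000), down 138.8741 (V=0.0000). Price 0.0000; hedge Δ=0.0000, bond B=0.0000.
  t=3,j=3: stock 295.3449 → up 422.3432 (V=0.0000), down 242.1828 (V=0.0000). Price 0.0000; hedge Δ=0.0000, bond B=0.0000.
  t=2,j=0: stock 67.9124 → up 97.1147 (V=13.0561), down 55.6882 (V=40.9425). Price 24.9415; hedge Δ=-0.6732, bond B=70.6568.
  t=2,j=1: stock 118.4326 → up 169.3586 (V=0.0000), down 97.1147 (V=13.0561). Price 6.1704; hedge Δ=-0.1807, bond B=27.5738.
  t=2,j=2: stock 206.5349 → up 295.3449 (V=0.0000), down 169.3586 (V=0.0000). Price 0.0000; hedge Δ=0.0000, bond B=0.0000.
  t=1,j=0: stock 82.8200 → up 118.4326 (V=6.1704), down 67.9124 (V=24.9415). Price 14.4302; hedge Δ=-0.3716, bond B=45.2025.
  t=1,j=1: stock 144.4300 → up 206.5349 (V=0.0000), down 118.4326 (V=6.1704). Price 2.9161; hedge Δ=-0.0700, bond B=13.0315.
  t=0,j=0: stock 101.0000 → up 144.4300 (V=2.9161), down 82.8200 (V=14.4302). Price 8.0687; hedge Δ=-0.1869, bond B=26.9442.
The time-0 hedge costs 8.0687, which is the no-arbitrage price.

(0,0): Delta=-0.1869 Bond=26.9442
(1,0): Delta=-0.3716 Bond=45.2025
(1,1): Delta=-0.0700 Bond=13.0315
(2,0): Delta=-0.6732 Bond=70.6568
(2,1): Delta=-0.1807 Bond=27.5738
(2,2): Delta=0.0000 Bond=0.0000
(3,0): Delta=-1.0000 Bond=96.6306
(3,1): Delta=-0.4663 Bond=58.3445
(3,2): Delta=0.0000 Bond=0.0000
(3,3): Delta=0.0000 Bond=0.0000
V0=8.0687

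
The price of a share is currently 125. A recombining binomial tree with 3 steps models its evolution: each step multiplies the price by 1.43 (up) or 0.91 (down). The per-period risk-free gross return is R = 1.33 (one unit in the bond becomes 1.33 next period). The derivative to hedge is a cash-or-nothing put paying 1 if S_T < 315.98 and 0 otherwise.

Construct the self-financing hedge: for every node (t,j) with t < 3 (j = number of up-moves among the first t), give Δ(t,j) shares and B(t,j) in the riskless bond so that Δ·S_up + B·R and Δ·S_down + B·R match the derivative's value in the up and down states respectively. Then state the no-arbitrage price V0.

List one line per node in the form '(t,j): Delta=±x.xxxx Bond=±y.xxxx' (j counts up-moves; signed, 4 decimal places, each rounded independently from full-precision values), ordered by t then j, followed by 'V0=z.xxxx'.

(0,0): Delta=-0.0057 Bond=0.9103
(1,0): Delta=0.0000 Bond=0.5653
(1,1): Delta=-0.0065 Bond=1.3644
(2,0): Delta=0.0000 Bond=0.7519
(2,1): Delta=0.0000 Bond=0.7519
(2,2): Delta=-0.0075 Bond=2.0677
V0=0.2011

No-arbitrage ⇒ martingale measure with p* = (R−d)/(u−d) = 0.8077.
Payoff layer (t=3): V(3,0)=1.0000, V(3,1)=1.0000, V(3,2)=1.0000, V(3,3)=0.0000
(2,0): S=103.5125. Δ = (V_up−V_dn)/(S_up−S_dn) = (1.0000−1.0000)/(148.0229−94.1964) = 0.0000. V = [p*·1.0000 + (1−p*)·1.0000]/1.33 = 0.7519. B = V − Δ·S = 0.7519.
(2,1): S=162.6625. Δ = (V_up−V_dn)/(S_up−S_dn) = (1.0000−1.0000)/(232.6074−148.0229) = 0.0000. V = [p*·1.0000 + (1−p*)·1.0000]/1.33 = 0.7519. B = V − Δ·S = 0.7519.
(2,2): S=255.6125. Δ = (V_up−V_dn)/(S_up−S_dn) = (0.0000−1.0000)/(365.5259−232.6074) = -0.0075. V = [p*·0.0000 + (1−p*)·1.0000]/1.33 = 0.1446. B = V − Δ·S = 2.0677.
(1,0): S=113.7500. Δ = (V_up−V_dn)/(S_up−S_dn) = (0.7519−0.7519)/(162.6625−103.5125) = 0.0000. V = [p*·0.7519 + (1−p*)·0.7519]/1.33 = 0.5653. B = V − Δ·S = 0.5653.
(1,1): S=178.7500. Δ = (V_up−V_dn)/(S_up−S_dn) = (0.1446−0.7519)/(255.6125−162.6625) = -0.0065. V = [p*·0.1446 + (1−p*)·0.7519]/1.33 = 0.1965. B = V − Δ·S = 1.3644.
(0,0): S=125.0000. Δ = (V_up−V_dn)/(S_up−S_dn) = (0.1965−0.5653)/(178.7500−113.7500) = -0.0057. V = [p*·0.1965 + (1−p*)·0.5653]/1.33 = 0.2011. B = V − Δ·S = 0.9103.
Root portfolio cost Δ·125+B reproduces V0=0.2011.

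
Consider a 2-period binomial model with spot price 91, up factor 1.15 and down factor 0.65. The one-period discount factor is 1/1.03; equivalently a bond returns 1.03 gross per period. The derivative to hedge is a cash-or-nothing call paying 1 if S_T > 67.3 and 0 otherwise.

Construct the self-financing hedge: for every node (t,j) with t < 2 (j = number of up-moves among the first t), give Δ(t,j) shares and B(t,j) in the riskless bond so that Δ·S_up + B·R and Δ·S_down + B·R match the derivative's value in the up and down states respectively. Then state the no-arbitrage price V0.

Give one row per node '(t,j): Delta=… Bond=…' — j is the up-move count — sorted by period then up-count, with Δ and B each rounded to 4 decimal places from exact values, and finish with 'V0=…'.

(0,0): Delta=0.0051 Bond=0.4223
(1,0): Delta=0.0338 Bond=-1.2621
(1,1): Delta=0.0000 Bond=0.9709
V0=0.8883

Under the risk-neutral measure, an up-move has probability p* = (R−d)/(u−d) = 0.7600 and values discount at R = 1.03.
Terminal payoffs: V(2,0)=0.0000, V(2,1)=1.0000, V(2,2)=1.0000
(1,0): S=59.1500. Δ = (V_up−V_dn)/(S_up−S_dn) = (1.0000−0.0000)/(68.0225−38.4475) = 0.0338. V = [p*·1.0000 + (1−p*)·0.0000]/1.03 = 0.7379. B = V − Δ·S = -1.2621.
(1,1): S=104.6500. Δ = (V_up−V_dn)/(S_up−S_dn) = (1.0000−1.0000)/(120.3475−68.0225) = 0.0000. V = [p*·1.0000 + (1−p*)·1.0000]/1.03 = 0.9709. B = V − Δ·S = 0.9709.
(0,0): S=91.0000. Δ = (V_up−V_dn)/(S_up−S_dn) = (0.9709−0.7379)/(104.6500−59.1500) = 0.0051. V = [p*·0.9709 + (1−p*)·0.7379]/1.03 = 0.8883. B = V − Δ·S = 0.4223.
Check: Δ(0,0)·S0 + B(0,0) = 0.8883 = V0.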